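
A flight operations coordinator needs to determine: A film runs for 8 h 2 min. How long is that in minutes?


Hours: 8
Minutes: 2
Convert hours to minutes: 8 x 60 = 480
Add remaining minutes: 480 + 2 = 482

482


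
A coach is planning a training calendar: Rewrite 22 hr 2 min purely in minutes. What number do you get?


Hours: 22
Extra minutes: 2
Minutes per hour: 60
Hours to minutes: 22 x 60 = 1320
Total: 1320 + 2 = 1322

1322


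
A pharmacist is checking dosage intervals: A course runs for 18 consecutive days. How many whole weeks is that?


Total days: 18
Days per week: 7
Division: 18 / 7 = 2 remainder 4
Complete weeks: 2
Remaining days: 4

2


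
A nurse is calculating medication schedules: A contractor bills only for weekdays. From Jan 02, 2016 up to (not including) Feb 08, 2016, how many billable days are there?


Start: 2016-01-02 (Saturday)
End (exclusive): 2016-02-08 (Monday)
Total calendar days: 37
Full weeks: 37 // 7 = 5 -> 25 weekdays
Remaining 2 days starting on Saturday:
  Sat(-), Sun(-) -> 0 weekdays
Total business days: 25 + 0 = 25

25


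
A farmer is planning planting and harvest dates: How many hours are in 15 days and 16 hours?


Days: 15
Extra hours: 16
Hours per day: 24
Days to hours: 15 x 24 = 360
Total: 360 + 16 = 376

376


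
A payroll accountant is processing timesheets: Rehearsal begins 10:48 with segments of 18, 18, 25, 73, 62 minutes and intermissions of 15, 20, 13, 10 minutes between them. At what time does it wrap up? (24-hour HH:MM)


Start: 10:48 = 648 min from midnight
  after task 1 (18 min): 11:06
  after break (15 min): 11:21
  after task 2 (18 min): 11:39
  after break (20 min): 11:59
  after task 3 (25 min): 12:24
  after break (13 min): 12:37
  after task 4 (73 min): 13:50
  after break (10 min): 14:00
  after task 5 (62 min): 15:02
Total elapsed: 254 minutes
End time: 15:02

15:02


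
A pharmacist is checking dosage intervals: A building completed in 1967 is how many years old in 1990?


Birth year: 1967
Current year: 1990
Age = current year - birth year
Age = 1990 - 1967 = 23

23


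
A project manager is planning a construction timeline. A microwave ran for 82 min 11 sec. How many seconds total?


Minutes: 82
Extra seconds: 11
Seconds per minute: 60
Minutes to seconds: 82 x 60 = 4920
Total: 4920 + 11 = 4931

4931


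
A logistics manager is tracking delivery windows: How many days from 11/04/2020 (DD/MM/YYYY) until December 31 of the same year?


Start: April 11, 2020
End: December 31, 2020
Days left in April: 19
May: 31
June: 30
July: 31
August: 31
... plus remaining months
Sum of remaining months: 245
Total: 19 + 245 = 264

264


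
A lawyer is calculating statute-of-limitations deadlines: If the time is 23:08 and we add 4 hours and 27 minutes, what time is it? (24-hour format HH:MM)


Start time: 23:08
Adding: 4 hours 27 minutes
Minutes: 8 + 27 = 35
Hours: 23 + 4 + 0 = 27
Hour wraparound: 27 mod 24 = 3
Result: 03:35

03:35


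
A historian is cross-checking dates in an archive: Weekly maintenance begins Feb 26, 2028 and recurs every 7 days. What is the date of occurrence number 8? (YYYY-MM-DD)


First occurrence: 2028-02-26 (occurrence 1)
Each occurrence is 7 days after the previous.
Occurrence 8 is 7 weeks after the first.
7 weeks = 49 days
2028-02-26 + 49 days = 2028-04-15

2028-04-15


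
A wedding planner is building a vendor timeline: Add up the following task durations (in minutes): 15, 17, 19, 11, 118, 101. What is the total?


Durations: 15, 17, 19, 11, 118, 101
Running sum: 15
+ 17 = 32
+ 19 = 51
+ 11 = 62
+ 118 = 180
+ 101 = 281
Total duration: 281 minutes
That is 4 hours and 41 minutes

281


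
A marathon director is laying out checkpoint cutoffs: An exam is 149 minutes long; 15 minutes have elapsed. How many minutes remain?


Total budget: 149 minutes
Time used: 15 minutes
Remaining: 149 - 15 = 134 minutes
Percent used: 10.1%
Percent remaining: 89.9%

134


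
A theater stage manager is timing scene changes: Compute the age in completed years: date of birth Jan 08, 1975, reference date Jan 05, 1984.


Birth: 1975-01-08
Reference: 1984-01-05
Year difference: 1984 - 1975 = 9
Has birthday (01-08) occurred by 01-05? No
Birthday not yet reached this year -> subtract 1
Age in full years: 8

8


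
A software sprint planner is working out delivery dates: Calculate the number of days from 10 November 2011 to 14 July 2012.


Start date: 2011-11-10
End date: 2012-07-14
Nov 2011: +21 days
Dec 2011: +31 days
Jan 2012: +31 days
... (6 more months)
Total: 247 days

247


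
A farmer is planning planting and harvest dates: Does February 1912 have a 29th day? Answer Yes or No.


Year: 1912
Divisible by 4? 1912 / 4 = 478.0 -> Yes
Divisible by 100? 1912 / 100 = 19.12 -> No
Divisible by 4 but not 100, so it IS a leap year

Yes


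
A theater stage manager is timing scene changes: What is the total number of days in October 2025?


Month: October
Year: 2025
October is a 31-day month
Total: 31 days

31


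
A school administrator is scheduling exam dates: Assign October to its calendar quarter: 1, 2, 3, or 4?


Month: October (month 10)
Q1: January-March (months 1-3)
Q2: April-June (months 4-6)
Q3: July-September (months 7-9)
Q4: October-December (months 10-12)
Month 10 falls in Q4

4


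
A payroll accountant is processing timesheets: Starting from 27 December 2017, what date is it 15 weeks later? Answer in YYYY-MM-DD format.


Start: 2017-12-27
Weeks to add: 15
Convert to days: 15 x 7 = 105 days
Add 105 days to 2017-12-27
Result: 2018-04-11

2018-04-11


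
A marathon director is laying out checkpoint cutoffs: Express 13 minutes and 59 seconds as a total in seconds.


Minutes: 13
Seconds: 59
Convert minutes to seconds: 13 x 60 = 780
Add remaining seconds: 780 + 59 = 839

839


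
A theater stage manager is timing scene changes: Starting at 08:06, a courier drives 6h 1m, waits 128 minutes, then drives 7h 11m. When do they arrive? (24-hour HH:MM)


Depart: 08:06
Leg 1: +361 min -> 14:07
Layover: +128 min -> 16:15
Leg 2: +431 min -> 23:26
Total travel: 920 minutes = 15h 20m
Arrival: 23:26

23:26


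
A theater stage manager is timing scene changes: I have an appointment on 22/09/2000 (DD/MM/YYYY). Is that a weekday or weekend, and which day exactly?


Date: 2000-09-22
January 1, 2000 is a Saturday
Day of year: 266
Offset from Jan 1: 265 days
265 mod 7 = 6
Result: Friday

Friday


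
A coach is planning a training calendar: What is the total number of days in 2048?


Year: 2048
Check leap year rules:
Divisible by 4? Yes
Divisible by 100? No
2048 is a leap year
Days: 366

366


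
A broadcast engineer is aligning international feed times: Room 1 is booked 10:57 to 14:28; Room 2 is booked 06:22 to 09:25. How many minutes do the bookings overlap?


Interval A: [657, 868] minutes from midnight
Interval B: [382, 565] minutes from midnight
Overlap start = max(657, 382) = 657
Overlap end = min(868, 565) = 565
End <= start, so the intervals do not overlap: 0 minutes

0


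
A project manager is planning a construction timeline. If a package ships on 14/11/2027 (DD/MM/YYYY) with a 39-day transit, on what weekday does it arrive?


Start: 2027-11-14 (Sunday)
Step 1 - find target date: add 39 days
  2027-11-14 + 39 days = 2027-12-23
Step 2 - day of week:
  39 mod 7 = 4
  Sunday + 4 days -> Thursday
Result: Thursday (2027-12-23)

Thursday


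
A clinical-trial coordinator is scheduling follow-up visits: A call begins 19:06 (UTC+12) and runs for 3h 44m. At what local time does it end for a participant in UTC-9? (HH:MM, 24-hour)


Start: 19:06 in UTC+12
Step 1 - add duration:
  minutes: 6 + 44 = 50
  hours: 19 + 3 + 0 = 22
  end in UTC+12: 22:50
Step 2 - convert UTC+12 -> UTC-9:
  offset difference: -9 - (12) = -21 hours
  22 + (-21) = 1 -> mod 24 = 1
Result: 01:50 in UTC-9

01:50


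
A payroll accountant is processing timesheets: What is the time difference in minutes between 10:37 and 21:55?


Start time: 10:37 = 637 minutes from midnight
End time: 21:55 = 1315 minutes from midnight
Difference: 1315 - 637 = 678 minutes
That is 11 hours and 18 minutes

678


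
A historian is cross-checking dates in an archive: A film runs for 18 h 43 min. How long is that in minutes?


Hours: 18
Minutes: 43
Convert hours to minutes: 18 x 60 = 1080
Add remaining minutes: 1080 + 43 = 1123

1123


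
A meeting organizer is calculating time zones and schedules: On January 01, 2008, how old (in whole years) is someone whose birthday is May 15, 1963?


Birth: 1963-05-15
Reference: 2008-01-01
Year difference: 2008 - 1963 = 45
Has birthday (05-15) occurred by 01-01? No
Birthday not yet reached this year -> subtract 1
Age in full years: 44

44


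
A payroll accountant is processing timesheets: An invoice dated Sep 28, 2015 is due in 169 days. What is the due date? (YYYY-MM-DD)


Start: 2015-09-28
Adding 169 days
Days remaining in September: 2
After September: 167 days still to add
October 2015: 31 days, 136 remaining
November 2015: 30 days, 106 remaining
December 2015: 31 days, 75 remaining
January 2016: 31 days, 44 remaining
Result: 2016-03-15

2016-03-15


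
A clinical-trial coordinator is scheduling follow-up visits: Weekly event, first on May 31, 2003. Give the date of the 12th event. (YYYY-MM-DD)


First occurrence: 2003-05-31 (occurrence 1)
Each occurrence is 7 days after the previous.
Occurrence 12 is 11 weeks after the first.
11 weeks = 77 days
2003-05-31 + 77 days = 2003-08-16

2003-08-16


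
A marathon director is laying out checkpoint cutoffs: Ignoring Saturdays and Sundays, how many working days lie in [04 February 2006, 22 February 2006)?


Start: 2006-02-04 (Saturday)
End (exclusive): 2006-02-22 (Wednesday)
Total calendar days: 18
Full weeks: 18 // 7 = 2 -> 10 weekdays
Remaining 4 days starting on Saturday:
  Sat(-), Sun(-), Mon(w), Tue(w) -> 2 weekdays
Total business days: 10 + 2 = 12

12


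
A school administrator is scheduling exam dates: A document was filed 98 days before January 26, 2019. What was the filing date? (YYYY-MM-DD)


Start: 2019-01-26
Subtracting 98 days
Days already passed in January: 26
After going back through January: 72 more days to subtract
December 2018: 31 days, 41 remaining
November 2018: 30 days, 11 remaining
October 2018 has 31 days, need 11
Result: 2018-10-20

2018-10-20


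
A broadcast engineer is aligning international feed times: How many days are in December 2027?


Month: December
Year: 2027
December is a 31-day month
Total: 31 days

31


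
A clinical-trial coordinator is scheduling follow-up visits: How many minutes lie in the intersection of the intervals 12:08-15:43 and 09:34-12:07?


Interval A: [728, 943] minutes from midnight
Interval B: [574, 727] minutes from midnight
Overlap start = max(728, 574) = 728
Overlap end = min(943, 727) = 727
End <= start, so the intervals do not overlap: 0 minutes

0


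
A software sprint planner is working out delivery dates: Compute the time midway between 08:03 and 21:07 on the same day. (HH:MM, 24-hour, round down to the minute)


Start time: 08:03 = 483 minutes from midnight
End time: 21:07 = 1267 minutes from midnight
Sum: 483 + 1267 = 1750
Midpoint: 1750 / 2 = 875 minutes
Convert: 875 / 60 = 14 hours, 35 minutes
Result: 14:35

14:35


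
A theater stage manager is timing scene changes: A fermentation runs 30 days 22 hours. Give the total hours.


Days: 30
Extra hours: 22
Hours per day: 24
Days to hours: 30 x 24 = 720
Total: 720 + 22 = 742

742


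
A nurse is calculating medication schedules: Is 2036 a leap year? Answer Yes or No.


Year: 2036
Divisible by 4? 2036 / 4 = 509.0 -> Yes
Divisible by 100? 2036 / 100 = 20.36 -> No
Divisible by 4 but not 100, so it IS a leap year

Yes


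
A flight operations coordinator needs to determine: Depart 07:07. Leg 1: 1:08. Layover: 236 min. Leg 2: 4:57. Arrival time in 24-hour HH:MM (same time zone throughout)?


Depart: 07:07
Leg 1: +68 min -> 08:15
Layover: +236 min -> 12:11
Leg 2: +297 min -> 17:08
Total travel: 601 minutes = 10h 1m
Arrival: 17:08

17:08


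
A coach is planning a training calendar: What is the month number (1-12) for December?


Calendar month order:
11. November
12. December <--
December is month number 12

12


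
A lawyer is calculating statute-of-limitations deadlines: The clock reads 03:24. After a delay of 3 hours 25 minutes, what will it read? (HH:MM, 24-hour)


Start time: 03:24
Adding: 3 hours 25 minutes
Minutes: 24 + 25 = 49
Hours: 3 + 3 + 0 = 6
Result: 06:49

06:49


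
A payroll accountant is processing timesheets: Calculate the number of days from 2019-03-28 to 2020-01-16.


Start date: 2019-03-28
End date: 2020-01-16
Mar 2019: +4 days
Apr 2019: +30 days
May 2019: +31 days
... (8 more months)
Total: 294 days

294


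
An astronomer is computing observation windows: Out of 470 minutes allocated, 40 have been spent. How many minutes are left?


Total budget: 470 minutes
Time used: 40 minutes
Remaining: 470 - 40 = 430 minutes
Percent used: 8.5%
Percent remaining: 91.5%

430


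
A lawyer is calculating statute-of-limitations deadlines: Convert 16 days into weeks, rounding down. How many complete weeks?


Total days: 16
Days per week: 7
Division: 16 / 7 = 2 remainder 2
Complete weeks: 2
Remaining days: 2

2


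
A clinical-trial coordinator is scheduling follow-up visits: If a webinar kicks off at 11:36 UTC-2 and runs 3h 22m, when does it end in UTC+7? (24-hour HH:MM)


Start: 11:36 in UTC-2
Step 1 - add duration:
  minutes: 36 + 22 = 58
  hours: 11 + 3 + 0 = 14
  end in UTC-2: 14:58
Step 2 - convert UTC-2 -> UTC+7:
  offset difference: 7 - (-2) = 9 hours
  14 + (9) = 23 -> mod 24 = 23
Result: 23:58 in UTC+7

23:58


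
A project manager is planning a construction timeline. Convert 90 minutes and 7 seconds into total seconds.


Minutes: 90
Seconds: 7
Convert minutes to seconds: 90 x 60 = 5400
Add remaining seconds: 5400 + 7 = 5407

5407


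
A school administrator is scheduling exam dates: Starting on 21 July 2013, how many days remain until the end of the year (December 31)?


Start: July 21, 2013
End: December 31, 2013
Days left in July: 10
August: 31
September: 30
October: 31
November: 30
... plus remaining months
Sum of remaining months: 153
Total: 10 + 153 = 163

163


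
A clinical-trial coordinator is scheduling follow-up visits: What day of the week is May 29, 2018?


Date: 2018-05-29
January 1, 2018 is a Monday
Day of year: 149
Offset from Jan 1: 148 days
148 mod 7 = 1
Result: Tuesday

Tuesday


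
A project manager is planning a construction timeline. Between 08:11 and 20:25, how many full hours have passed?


Start: 08:11
End: 20:25
Hour difference: 20 - 8 = 12 hours
Minute difference: 25 - 11 = 14 minutes
Total minutes: 734
Complete hours: 734 / 60 = 12 (remainder 14)

12


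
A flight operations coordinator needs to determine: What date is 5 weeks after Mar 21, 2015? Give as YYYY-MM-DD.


Start: 2015-03-21
Weeks to add: 5
Convert to days: 5 x 7 = 35 days
Add 35 days to 2015-03-21
Result: 2015-04-25

2015-04-25


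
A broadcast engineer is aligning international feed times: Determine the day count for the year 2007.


Year: 2007
Check leap year rules:
Divisible by 4? No
2007 is not a leap year
Days: 365

365


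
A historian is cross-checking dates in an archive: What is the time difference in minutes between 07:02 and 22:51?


Start time: 07:02 = 422 minutes from midnight
End time: 22:51 = 1371 minutes from midnight
Difference: 1371 - 422 = 949 minutes
That is 15 hours and 49 minutes

949


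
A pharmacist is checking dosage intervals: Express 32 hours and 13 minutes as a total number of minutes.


Hours: 32
Extra minutes: 13
Minutes per hour: 60
Hours to minutes: 32 x 60 = 1920
Total: 1920 + 13 = 1933

1933


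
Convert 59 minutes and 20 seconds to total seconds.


Minutes: 59
Extra seconds: 20
Seconds per minute: 60
Minutes to seconds: 59 x 60 = 3540
Total: 3540 + 20 = 3560

3560


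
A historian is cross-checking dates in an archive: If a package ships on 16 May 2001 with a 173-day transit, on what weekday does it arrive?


Start: 2001-05-16 (Wednesday)
Step 1 - find target date: add 173 days
  2001-05-16 + 173 days = 2001-11-05
Step 2 - day of week:
  173 mod 7 = 5
  Wednesday + 5 days -> Monday
Result: Monday (2001-11-05)

Monday


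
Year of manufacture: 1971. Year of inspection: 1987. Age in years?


Birth year: 1971
Current year: 1987
Age = current year - birth year
Age = 1987 - 1971 = 16

16


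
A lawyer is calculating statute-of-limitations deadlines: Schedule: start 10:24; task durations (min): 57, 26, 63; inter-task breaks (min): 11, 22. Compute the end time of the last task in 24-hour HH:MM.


Start: 10:24 = 624 min from midnight
  after task 1 (57 min): 11:21
  after break (11 min): 11:32
  after task 2 (26 min): 11:58
  after break (22 min): 12:20
  after task 3 (63 min): 13:23
Total elapsed: 179 minutes
End time: 13:23

13:23


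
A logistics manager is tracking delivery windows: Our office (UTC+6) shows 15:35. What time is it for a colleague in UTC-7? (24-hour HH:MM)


Local time: 15:35 at UTC+6 (offset 6h)
Target zone: UTC-7 (offset -7h)
Difference: -7 - (6) = -13 hours
Calculation: 15 + (-13) = 2
Result: 02:35

02:35


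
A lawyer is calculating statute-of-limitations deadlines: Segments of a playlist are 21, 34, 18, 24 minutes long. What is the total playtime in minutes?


Durations: 21, 34, 18, 24
Running sum: 21
+ 34 = 55
+ 18 = 73
+ 24 = 97
Total duration: 97 minutes
That is 1 hours and 37 minutes

97


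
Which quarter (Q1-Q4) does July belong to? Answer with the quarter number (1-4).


Month: July (month 7)
Q1: January-March (months 1-3)
Q2: April-June (months 4-6)
Q3: July-September (months 7-9)
Q4: October-December (months 10-12)
Month 7 falls in Q3

3


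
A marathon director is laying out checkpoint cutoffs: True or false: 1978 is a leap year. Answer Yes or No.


Year: 1978
Divisible by 4? 1978 / 4 = 494.5 -> No
Not divisible by 4, so NOT a leap year

No


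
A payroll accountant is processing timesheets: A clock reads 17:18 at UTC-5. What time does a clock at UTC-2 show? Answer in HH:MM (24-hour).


Local time: 17:18 at UTC-5 (offset -5h)
Target zone: UTC-2 (offset -2h)
Difference: -2 - (-5) = 3 hours
Calculation: 17 + (3) = 20
Result: 20:18

20:18


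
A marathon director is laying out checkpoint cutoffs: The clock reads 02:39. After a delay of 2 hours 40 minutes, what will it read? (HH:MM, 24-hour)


Start time: 02:39
Adding: 2 hours 40 minutes
Minutes: 39 + 40 = 79
Minute overflow: 79 >= 60, so carry 1 hour, minutes = 19
Hours: 2 + 2 + 1 = 5
Result: 05:19

05:19


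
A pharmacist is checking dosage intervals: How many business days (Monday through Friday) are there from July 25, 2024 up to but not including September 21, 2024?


Start: 2024-07-25 (Thursday)
End (exclusive): 2024-09-21 (Saturday)
Total calendar days: 58
Full weeks: 58 // 7 = 8 -> 40 weekdays
Remaining 2 days starting on Thursday:
  Thu(w), Fri(w) -> 2 weekdays
Total business days: 40 + 2 = 42

42


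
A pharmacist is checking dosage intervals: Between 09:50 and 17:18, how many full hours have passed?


Start: 09:50
End: 17:18
Hour difference: 17 - 9 = 8 hours
Minute difference: 18 - 50 = -32 minutes
Total minutes: 448
Complete hours: 448 / 60 = 7 (remainder 28)

7


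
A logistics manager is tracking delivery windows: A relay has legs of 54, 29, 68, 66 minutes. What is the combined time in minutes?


Durations: 54, 29, 68, 66
Running sum: 54
+ 29 = 83
+ 68 = 151
+ 66 = 217
Total duration: 217 minutes
That is 3 hours and 37 minutes

217


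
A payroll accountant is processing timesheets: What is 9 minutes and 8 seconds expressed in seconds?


Minutes: 9
Extra seconds: 8
Seconds per minute: 60
Minutes to seconds: 9 x 60 = 540
Total: 540 + 8 = 548

548


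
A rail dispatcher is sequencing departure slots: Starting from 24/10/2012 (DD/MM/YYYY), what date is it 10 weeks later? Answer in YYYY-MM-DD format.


Start: 2012-10-24
Weeks to add: 10
Convert to days: 10 x 7 = 70 days
Add 70 days to 2012-10-24
Result: 2013-01-02

2013-01-02


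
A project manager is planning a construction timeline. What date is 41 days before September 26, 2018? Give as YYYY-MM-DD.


Start: 2018-09-26
Subtracting 41 days
Days already passed in September: 26
After going back through September: 15 more days to subtract
August 2018 has 31 days, need 15
Result: 2018-08-16

2018-08-16


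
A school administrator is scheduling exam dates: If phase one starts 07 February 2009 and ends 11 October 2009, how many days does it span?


Start date: 2009-02-07
End date: 2009-10-11
Feb 2009: +22 days
Mar 2009: +31 days
Apr 2009: +30 days
... (6 more months)
Total: 246 days

246


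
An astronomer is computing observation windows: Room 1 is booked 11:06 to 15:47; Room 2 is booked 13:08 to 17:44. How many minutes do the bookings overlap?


Interval A: [666, 947] minutes from midnight
Interval B: [788, 1064] minutes from midnight
Overlap start = max(666, 788) = 788
Overlap end = min(947, 1064) = 947
Overlap = 947 - 788 = 159 minutes

159


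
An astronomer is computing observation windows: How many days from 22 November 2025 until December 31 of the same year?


Start: November 22, 2025
End: December 31, 2025
Days left in November: 8
December: 31
Sum of remaining months: 31
Total: 8 + 31 = 39

39


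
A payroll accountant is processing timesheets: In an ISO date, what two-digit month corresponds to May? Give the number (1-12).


Calendar month order:
4. April
5. May <--
6. June
May is month number 5

5


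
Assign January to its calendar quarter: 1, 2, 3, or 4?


Month: January (month 1)
Q1: January-March (months 1-3)
Q2: April-June (months 4-6)
Q3: July-September (months 7-9)
Q4: October-December (months 10-12)
Month 1 falls in Q1

1


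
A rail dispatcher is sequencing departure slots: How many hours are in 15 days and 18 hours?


Days: 15
Extra hours: 18
Hours per day: 24
Days to hours: 15 x 24 = 360
Total: 360 + 18 = 378

378


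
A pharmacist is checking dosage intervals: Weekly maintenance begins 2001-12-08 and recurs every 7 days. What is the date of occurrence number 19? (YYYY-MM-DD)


First occurrence: 2001-12-08 (occurrence 1)
Each occurrence is 7 days after the previous.
Occurrence 19 is 18 weeks after the first.
18 weeks = 126 days
2001-12-08 + 126 days = 2002-04-13

2002-04-13


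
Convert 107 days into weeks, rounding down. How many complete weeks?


Total days: 107
Days per week: 7
Division: 107 / 7 = 15 remainder 2
Complete weeks: 15
Remaining days: 2

15


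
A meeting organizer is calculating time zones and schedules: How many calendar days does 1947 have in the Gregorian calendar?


Year: 1947
Check leap year rules:
Divisible by 4? No
1947 is not a leap year
Days: 365

365


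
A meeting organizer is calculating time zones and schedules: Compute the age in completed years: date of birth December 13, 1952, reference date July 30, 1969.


Birth: 1952-12-13
Reference: 1969-07-30
Year difference: 1969 - 1952 = 17
Has birthday (12-13) occurred by 07-30? No
Birthday not yet reached this year -> subtract 1
Age in full years: 16

16


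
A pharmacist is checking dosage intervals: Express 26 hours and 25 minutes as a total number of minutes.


Hours: 26
Extra minutes: 25
Minutes per hour: 60
Hours to minutes: 26 x 60 = 1560
Total: 1560 + 25 = 1585

1585


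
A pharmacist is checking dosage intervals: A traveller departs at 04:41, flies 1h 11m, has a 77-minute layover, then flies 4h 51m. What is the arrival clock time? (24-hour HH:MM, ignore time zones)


Depart: 04:41
Leg 1: +71 min -> 05:52
Layover: +77 min -> 07:09
Leg 2: +291 min -> 12:00
Total travel: 439 minutes = 7h 19m
Arrival: 12:00

12:00


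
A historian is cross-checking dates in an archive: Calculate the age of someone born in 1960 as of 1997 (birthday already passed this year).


Birth year: 1960
Current year: 1997
Age = current year - birth year
Age = 1997 - 1960 = 37

37


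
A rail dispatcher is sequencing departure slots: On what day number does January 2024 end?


Month: January
Year: 2024
January is a 31-day month
Total: 31 days

31


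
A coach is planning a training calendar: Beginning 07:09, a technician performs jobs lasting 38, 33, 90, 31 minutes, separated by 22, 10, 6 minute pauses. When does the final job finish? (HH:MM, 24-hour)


Start: 07:09 = 429 min from midnight
  after task 1 (38 min): 07:47
  after break (22 min): 08:09
  after task 2 (33 min): 08:42
  after break (10 min): 08:52
  after task 3 (90 min): 10:22
  after break (6 min): 10:28
  after task 4 (31 min): 10:59
Total elapsed: 230 minutes
End time: 10:59

10:59


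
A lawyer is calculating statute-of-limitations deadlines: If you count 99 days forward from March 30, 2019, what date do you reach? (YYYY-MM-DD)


Start: 2019-03-30
Adding 99 days
Days remaining in March: 1
After March: 98 days still to add
April 2019: 30 days, 68 remaining
May 2019: 31 days, 37 remaining
June 2019: 30 days, 7 remaining
July 2019 has 31 days, need 7
Result: 2019-07-07

2019-07-07


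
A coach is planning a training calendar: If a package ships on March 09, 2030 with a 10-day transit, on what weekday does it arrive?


Start: 2030-03-09 (Saturday)
Step 1 - find target date: add 10 days
  2030-03-09 + 10 days = 2030-03-19
Step 2 - day of week:
  10 mod 7 = 3
  Saturday + 3 days -> Tuesday
Result: Tuesday (2030-03-19)

Tuesday


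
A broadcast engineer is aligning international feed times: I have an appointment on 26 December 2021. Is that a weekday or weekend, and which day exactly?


Date: 2021-12-26
January 1, 2021 is a Friday
Day of year: 360
Offset from Jan 1: 359 days
359 mod 7 = 2
Result: Sunday

Sunday


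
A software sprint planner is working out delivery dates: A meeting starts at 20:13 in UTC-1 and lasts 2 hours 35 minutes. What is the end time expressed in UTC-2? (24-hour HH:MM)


Start: 20:13 in UTC-1
Step 1 - add duration:
  minutes: 13 + 35 = 48
  hours: 20 + 2 + 0 = 22
  end in UTC-1: 22:48
Step 2 - convert UTC-1 -> UTC-2:
  offset difference: -2 - (-1) = -1 hours
  22 + (-1) = 21 -> mod 24 = 21
Result: 21:48 in UTC-2

21:48


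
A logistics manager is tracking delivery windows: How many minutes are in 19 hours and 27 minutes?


Hours: 19
Minutes: 27
Convert hours to minutes: 19 x 60 = 1140
Add remaining minutes: 1140 + 27 = 1167

1167


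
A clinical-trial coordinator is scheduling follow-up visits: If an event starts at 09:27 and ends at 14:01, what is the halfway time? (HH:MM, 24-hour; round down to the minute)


Start time: 09:27 = 567 minutes from midnight
End time: 14:01 = 841 minutes from midnight
Sum: 567 + 841 = 1408
Midpoint: 1408 / 2 = 704 minutes
Convert: 704 / 60 = 11 hours, 44 minutes
Result: 11:44

11:44


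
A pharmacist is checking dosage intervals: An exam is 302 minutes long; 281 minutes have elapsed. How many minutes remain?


Total budget: 302 minutes
Time used: 281 minutes
Remaining: 302 - 281 = 21 minutes
Percent used: 93.0%
Percent remaining: 7.0%

21


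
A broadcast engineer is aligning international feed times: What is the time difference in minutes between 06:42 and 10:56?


Start time: 06:42 = 402 minutes from midnight
End time: 10:56 = 656 minutes from midnight
Difference: 656 - 402 = 254 minutes
That is 4 hours and 14 minutes

254


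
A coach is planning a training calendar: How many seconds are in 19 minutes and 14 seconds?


Minutes: 19
Seconds: 14
Convert minutes to seconds: 19 x 60 = 1140
Add remaining seconds: 1140 + 14 = 1154

1154


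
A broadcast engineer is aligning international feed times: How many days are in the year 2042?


Year: 2042
Check leap year rules:
Divisible by 4? No
2042 is not a leap year
Days: 365

365


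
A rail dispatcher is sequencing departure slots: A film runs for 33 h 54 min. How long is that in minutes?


Hours: 33
Minutes: 54
Convert hours to minutes: 33 x 60 = 1980
Add remaining minutes: 1980 + 54 = 2034

2034


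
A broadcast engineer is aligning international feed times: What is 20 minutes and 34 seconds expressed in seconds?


Minutes: 20
Extra seconds: 34
Seconds per minute: 60
Minutes to seconds: 20 x 60 = 1200
Total: 1200 + 34 = 1234

1234


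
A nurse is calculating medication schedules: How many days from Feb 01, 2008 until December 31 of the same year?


Start: February 01, 2008
End: December 31, 2008
Days left in February: 28
March: 31
April: 30
May: 31
June: 30
... plus remaining months
Sum of remaining months: 306
Total: 28 + 306 = 334

334


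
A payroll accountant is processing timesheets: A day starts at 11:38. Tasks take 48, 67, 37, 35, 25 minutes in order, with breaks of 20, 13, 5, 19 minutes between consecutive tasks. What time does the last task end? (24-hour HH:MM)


Start: 11:38 = 698 min from midnight
  after task 1 (48 min): 12:26
  after break (20 min): 12:46
  after task 2 (67 min): 13:53
  after break (13 min): 14:06
  after task 3 (37 min): 14:43
  after break (5 min): 14:48
  after task 4 (35 min): 15:23
  after break (19 min): 15:42
  after task 5 (25 min): 16:07
Total elapsed: 269 minutes
End time: 16:07

16:07


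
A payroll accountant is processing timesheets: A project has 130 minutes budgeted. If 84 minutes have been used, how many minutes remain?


Total budget: 130 minutes
Time used: 84 minutes
Remaining: 130 - 84 = 46 minutes
Percent used: 64.6%
Percent remaining: 35.4%

46


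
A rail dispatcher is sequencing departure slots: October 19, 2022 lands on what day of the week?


Date: 2022-10-19
January 1, 2022 is a Saturday
Day of year: 292
Offset from Jan 1: 291 days
291 mod 7 = 4
Result: Wednesday

Wednesday


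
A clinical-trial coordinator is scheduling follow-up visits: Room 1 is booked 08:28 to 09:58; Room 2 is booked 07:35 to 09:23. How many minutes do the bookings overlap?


Interval A: [508, 598] minutes from midnight
Interval B: [455, 563] minutes from midnight
Overlap start = max(508, 455) = 508
Overlap end = min(598, 563) = 563
Overlap = 563 - 508 = 55 minutes

55


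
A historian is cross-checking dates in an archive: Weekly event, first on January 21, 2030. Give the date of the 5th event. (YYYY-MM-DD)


First occurrence: 2030-01-21 (occurrence 1)
Each occurrence is 7 days after the previous.
Occurrence 5 is 4 weeks after the first.
4 weeks = 28 days
2030-01-21 + 28 days = 2030-02-18

2030-02-18


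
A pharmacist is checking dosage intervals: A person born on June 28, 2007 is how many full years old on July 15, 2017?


Birth: 2007-06-28
Reference: 2017-07-15
Year difference: 2017 - 2007 = 10
Has birthday (06-28) occurred by 07-15? Yes
Age in full years: 10

10


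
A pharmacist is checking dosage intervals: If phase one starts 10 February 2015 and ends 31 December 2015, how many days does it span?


Start date: 2015-02-10
End date: 2015-12-31
Feb 2015: +19 days
Mar 2015: +31 days
Apr 2015: +30 days
... (8 more months)
Total: 324 days

324


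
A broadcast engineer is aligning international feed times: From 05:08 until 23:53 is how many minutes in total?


Start time: 05:08 = 308 minutes from midnight
End time: 23:53 = 1433 minutes from midnight
Difference: 1433 - 308 = 1125 minutes
That is 18 hours and 45 minutes

1125


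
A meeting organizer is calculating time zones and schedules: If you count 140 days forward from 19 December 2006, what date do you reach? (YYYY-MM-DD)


Start: 2006-12-19
Adding 140 days
Days remaining in December: 12
After December: 128 days still to add
January 2007: 31 days, 97 remaining
February 2007: 28 days, 69 remaining
March 2007: 31 days, 38 remaining
April 2007: 30 days, 8 remaining
Result: 2007-05-08

2007-05-08


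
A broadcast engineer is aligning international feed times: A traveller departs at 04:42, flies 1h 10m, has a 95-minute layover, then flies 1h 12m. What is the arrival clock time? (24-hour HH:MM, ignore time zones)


Depart: 04:42
Leg 1: +70 min -> 05:52
Layover: +95 min -> 07:27
Leg 2: +72 min -> 08:39
Total travel: 237 minutes = 3h 57m
Arrival: 08:39

08:39


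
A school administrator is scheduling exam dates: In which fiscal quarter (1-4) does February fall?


Month: February (month 2)
Q1: January-March (months 1-3)
Q2: April-June (months 4-6)
Q3: July-September (months 7-9)
Q4: October-December (months 10-12)
Month 2 falls in Q1

1


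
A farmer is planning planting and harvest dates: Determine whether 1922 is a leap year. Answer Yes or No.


Year: 1922
Divisible by 4? 1922 / 4 = 480.5 -> No
Not divisible by 4, so NOT a leap year

No


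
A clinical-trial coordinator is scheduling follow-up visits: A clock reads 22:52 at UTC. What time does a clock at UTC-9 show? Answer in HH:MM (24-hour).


Local time: 22:52 at UTC (offset 0h)
Target zone: UTC-9 (offset -9h)
Difference: -9 - (0) = -9 hours
Calculation: 22 + (-9) = 13
Result: 13:52

13:52


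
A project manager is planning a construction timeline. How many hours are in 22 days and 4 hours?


Days: 22
Extra hours: 4
Hours per day: 24
Days to hours: 22 x 24 = 528
Total: 528 + 4 = 532

532


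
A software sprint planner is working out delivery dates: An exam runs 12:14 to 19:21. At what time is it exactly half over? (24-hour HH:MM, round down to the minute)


Start time: 12:14 = 734 minutes from midnight
End time: 19:21 = 1161 minutes from midnight
Sum: 734 + 1161 = 1895
Midpoint: 1895 / 2 = 947 minutes
Convert: 947 / 60 = 15 hours, 47 minutes
Result: 15:47

15:47


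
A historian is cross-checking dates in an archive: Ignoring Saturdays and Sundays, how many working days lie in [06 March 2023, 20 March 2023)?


Start: 2023-03-06 (Monday)
End (exclusive): 2023-03-20 (Monday)
Total calendar days: 14
Full weeks: 14 // 7 = 2 -> 10 weekdays
Remaining 0 days starting on Monday:
Total business days: 10 + 0 = 10

10


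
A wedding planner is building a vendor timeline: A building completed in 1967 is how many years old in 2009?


Birth year: 1967
Current year: 2009
Age = current year - birth year
Age = 2009 - 1967 = 42

42


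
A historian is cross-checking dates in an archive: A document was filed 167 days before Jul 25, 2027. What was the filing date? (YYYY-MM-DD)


Start: 2027-07-25
Subtracting 167 days
Days already passed in July: 25
After going back through July: 142 more days to subtract
June 2027: 30 days, 112 remaining
May 2027: 31 days, 81 remaining
April 2027: 30 days, 51 remaining
March 2027: 31 days, 20 remaining
Result: 2027-02-08

2027-02-08


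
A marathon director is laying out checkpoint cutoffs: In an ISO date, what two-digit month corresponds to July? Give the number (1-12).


Calendar month order:
6. June
7. July <--
8. August
July is month number 7

7


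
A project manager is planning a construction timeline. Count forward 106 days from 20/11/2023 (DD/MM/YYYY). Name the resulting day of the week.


Start: 2023-11-20 (Monday)
Step 1 - find target date: add 106 days
  2023-11-20 + 106 days = 2024-03-05
Step 2 - day of week:
  106 mod 7 = 1
  Monday + 1 days -> Tuesday
Result: Tuesday (2024-03-05)

Tuesday


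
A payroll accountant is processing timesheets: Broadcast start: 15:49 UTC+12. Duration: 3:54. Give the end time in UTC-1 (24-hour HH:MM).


Start: 15:49 in UTC+12
Step 1 - add duration:
  minutes: 49 + 54 = 103 (carry 1h)
  hours: 15 + 3 + 1 = 19
  end in UTC+12: 19:43
Step 2 - convert UTC+12 -> UTC-1:
  offset difference: -1 - (12) = -13 hours
  19 + (-13) = 6 -> mod 24 = 6
Result: 06:43 in UTC-1

06:43


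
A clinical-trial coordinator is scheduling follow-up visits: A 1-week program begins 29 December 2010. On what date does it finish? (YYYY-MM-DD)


Start: 2010-12-29
Weeks to add: 1
Convert to days: 1 x 7 = 7 days
Add 7 days to 2010-12-29
Result: 2011-01-05

2011-01-05


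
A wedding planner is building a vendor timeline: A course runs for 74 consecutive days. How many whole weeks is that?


Total days: 74
Days per week: 7
Division: 74 / 7 = 10 remainder 4
Complete weeks: 10
Remaining days: 4

10


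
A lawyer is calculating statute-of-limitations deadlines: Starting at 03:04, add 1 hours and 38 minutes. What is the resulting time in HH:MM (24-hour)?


Start time: 03:04
Adding: 1 hours 38 minutes
Minutes: 4 + 38 = 42
Hours: 3 + 1 + 0 = 4
Result: 04:42

04:42


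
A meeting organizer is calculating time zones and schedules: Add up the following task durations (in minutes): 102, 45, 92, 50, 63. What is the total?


Durations: 102, 45, 92, 50, 63
Running sum: 102
+ 45 = 147
+ 92 = 239
+ 50 = 289
+ 63 = 352
Total duration: 352 minutes
That is 5 hours and 52 minutes

352


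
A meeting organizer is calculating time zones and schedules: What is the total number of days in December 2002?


Month: December
Year: 2002
December is a 31-day month
Total: 31 days

31


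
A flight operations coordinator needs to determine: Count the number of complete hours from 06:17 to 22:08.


Start: 06:17
End: 22:08
Hour difference: 22 - 6 = 16 hours
Minute difference: 8 - 17 = -9 minutes
Total minutes: 951
Complete hours: 951 / 60 = 15 (remainder 51)

15


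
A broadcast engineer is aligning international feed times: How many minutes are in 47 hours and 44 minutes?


Hours: 47
Extra minutes: 44
Minutes per hour: 60
Hours to minutes: 47 x 60 = 2820
Total: 2820 + 44 = 2864

2864


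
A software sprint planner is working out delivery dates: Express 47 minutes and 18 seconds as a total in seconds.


Minutes: 47
Seconds: 18
Convert minutes to seconds: 47 x 60 = 2820
Add remaining seconds: 2820 + 18 = 2838

2838


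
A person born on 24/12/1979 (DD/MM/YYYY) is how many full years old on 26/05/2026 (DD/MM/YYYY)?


Birth: 1979-12-24
Reference: 2026-05-26
Year difference: 2026 - 1979 = 47
Has birthday (12-24) occurred by 05-26? No
Birthday not yet reached this year -> subtract 1
Age in full years: 46

46


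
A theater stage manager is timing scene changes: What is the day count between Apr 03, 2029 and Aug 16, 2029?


Start date: 2029-04-03
End date: 2029-08-16
Apr 2029: +28 days
May 2029: +31 days
Jun 2029: +30 days
Jul 2029: +31 days
Aug 2029: +15 days
Total: 135 days

135


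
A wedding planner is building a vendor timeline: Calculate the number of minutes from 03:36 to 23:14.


Start time: 03:36 = 216 minutes from midnight
End time: 23:14 = 1394 minutes from midnight
Difference: 1394 - 216 = 1178 minutes
That is 19 hours and 38 minutes

1178


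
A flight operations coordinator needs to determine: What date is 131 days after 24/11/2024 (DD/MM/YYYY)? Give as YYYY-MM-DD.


Start: 2024-11-24
Adding 131 days
Days remaining in November: 6
After November: 125 days still to add
December 2024: 31 days, 94 remaining
January 2025: 31 days, 63 remaining
February 2025: 28 days, 35 remaining
March 2025: 31 days, 4 remaining
Result: 2025-04-04

2025-04-04


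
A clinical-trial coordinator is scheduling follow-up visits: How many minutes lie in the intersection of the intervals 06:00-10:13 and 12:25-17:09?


Interval A: [360, 613] minutes from midnight
Interval B: [745, 1029] minutes from midnight
Overlap start = max(360, 745) = 745
Overlap end = min(613, 1029) = 613
End <= start, so the intervals do not overlap: 0 minutes

0


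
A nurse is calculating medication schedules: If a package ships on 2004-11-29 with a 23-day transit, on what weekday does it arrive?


Start: 2004-11-29 (Monday)
Step 1 - find target date: add 23 days
  2004-11-29 + 23 days = 2004-12-22
Step 2 - day of week:
  23 mod 7 = 2
  Monday + 2 days -> Wednesday
Result: Wednesday (2004-12-22)

Wednesday


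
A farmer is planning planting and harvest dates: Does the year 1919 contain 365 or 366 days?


Year: 1919
Check leap year rules:
Divisible by 4? No
1919 is not a leap year
Days: 365

365
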